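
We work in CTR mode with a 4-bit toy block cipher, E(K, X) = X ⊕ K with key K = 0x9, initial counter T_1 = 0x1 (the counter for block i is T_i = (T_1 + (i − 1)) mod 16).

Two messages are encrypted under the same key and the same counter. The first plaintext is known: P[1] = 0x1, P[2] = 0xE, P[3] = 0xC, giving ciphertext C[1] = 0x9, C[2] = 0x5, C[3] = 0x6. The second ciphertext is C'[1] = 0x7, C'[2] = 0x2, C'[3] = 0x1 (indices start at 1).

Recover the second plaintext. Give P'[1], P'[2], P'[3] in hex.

In CTR with a reused counter, both messages share the same keystream S_i, so C_i ⊕ C'_i = P_i ⊕ P'_i and thus P'_i = P_i ⊕ C_i ⊕ C'_i.
P'[1]: 0x1 ⊕ 0x9 ⊕ 0x7 = 0xF.
P'[2]: 0xE ⊕ 0x5 ⊕ 0x2 = 0x9.
P'[3]: 0xC ⊕ 0x6 ⊕ 0x1 = 0xB.

P'[1] = 0xF, P'[2] = 0x9, P'[3] = 0xB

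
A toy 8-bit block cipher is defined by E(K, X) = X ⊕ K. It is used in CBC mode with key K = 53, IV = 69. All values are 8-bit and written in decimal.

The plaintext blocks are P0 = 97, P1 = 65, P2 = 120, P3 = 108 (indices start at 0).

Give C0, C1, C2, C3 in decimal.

C0 = 17, C1 = 101, C2 = 40, C3 = 113

CBC encryption: C_i = E(K, P_i ⊕ C_{i−1}), with C_{−1} = IV.
C0: P0 ⊕ 69 = 36; E(K, 36) = 17.
C1: P1 ⊕ 17 = 80; E(K, 80) = 101.
C2: P2 ⊕ 101 = 29; E(K, 29) = 40.
C3: P3 ⊕ 40 = 68; E(K, 68) = 113.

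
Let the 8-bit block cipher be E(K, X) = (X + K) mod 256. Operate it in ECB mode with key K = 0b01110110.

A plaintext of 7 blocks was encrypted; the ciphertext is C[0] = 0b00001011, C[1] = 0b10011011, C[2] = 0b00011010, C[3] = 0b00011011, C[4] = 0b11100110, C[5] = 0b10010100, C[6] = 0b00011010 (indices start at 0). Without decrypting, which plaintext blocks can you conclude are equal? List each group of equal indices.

P[2] = P[6]

ECB encrypts each block independently with the same key, so equal ciphertext blocks imply equal plaintext blocks.
C[2] = C[6] = 0b00011010, so P[2] = P[6].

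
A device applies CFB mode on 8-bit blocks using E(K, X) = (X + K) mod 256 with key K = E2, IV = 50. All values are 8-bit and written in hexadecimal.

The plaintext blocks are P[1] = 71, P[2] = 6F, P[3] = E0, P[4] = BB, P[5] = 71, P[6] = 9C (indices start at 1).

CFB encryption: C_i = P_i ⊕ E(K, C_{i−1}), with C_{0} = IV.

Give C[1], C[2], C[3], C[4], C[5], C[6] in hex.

C[1]: E(K, 50) = 32; 71 ⊕ 32 = 43.
C[2]: E(K, 43) = 25; 6F ⊕ 25 = 4A.
C[3]: E(K, 4A) = 2C; E0 ⊕ 2C = CC.
C[4]: E(K, CC) = AE; BB ⊕ AE = 15.
C[5]: E(K, 15) = F7; 71 ⊕ F7 = 86.
C[6]: E(K, 86) = 68; 9C ⊕ 68 = F4.

C[1] = 43, C[2] = 4A, C[3] = CC, C[4] = 15, C[5] = 86, C[6] = F4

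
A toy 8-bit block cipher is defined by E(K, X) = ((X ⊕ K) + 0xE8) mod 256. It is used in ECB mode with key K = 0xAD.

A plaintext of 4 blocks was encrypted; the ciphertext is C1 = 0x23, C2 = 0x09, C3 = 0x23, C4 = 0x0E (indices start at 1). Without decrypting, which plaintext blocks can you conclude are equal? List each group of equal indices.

P1 = P3

ECB encrypts each block independently with the same key, so equal ciphertext blocks imply equal plaintext blocks.
C1 = C3 = 0x23, so P1 = P3.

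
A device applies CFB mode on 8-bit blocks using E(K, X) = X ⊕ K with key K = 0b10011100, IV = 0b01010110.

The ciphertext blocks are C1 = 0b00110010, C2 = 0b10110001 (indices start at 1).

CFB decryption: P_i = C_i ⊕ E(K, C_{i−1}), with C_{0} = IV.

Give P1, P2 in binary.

P1 = 0b11111000, P2 = 0b00011111

P1: E(K, 0b01010110) = 0b11001010; 0b00110010 ⊕ 0b11001010 = 0b11111000.
P2: E(K, 0b00110010) = 0b10101110; 0b10110001 ⊕ 0b10101110 = 0b00011111.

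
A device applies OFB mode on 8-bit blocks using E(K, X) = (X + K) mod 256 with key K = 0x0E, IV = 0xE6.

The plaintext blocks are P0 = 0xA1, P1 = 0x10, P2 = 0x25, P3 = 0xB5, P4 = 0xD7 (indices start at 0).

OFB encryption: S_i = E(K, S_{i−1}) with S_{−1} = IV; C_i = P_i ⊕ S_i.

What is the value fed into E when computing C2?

C0: S = E(K, 0xE6) = 0xF4; 0xA1 ⊕ 0xF4 = 0x55.
C1: S = E(K, 0xF4) = 0x02; 0x10 ⊕ 0x02 = 0x12.
C2: S = E(K, 0x02) = 0x10; 0x25 ⊕ 0x10 = 0x35.
So the input to E for block 2 is 0x02.

0x02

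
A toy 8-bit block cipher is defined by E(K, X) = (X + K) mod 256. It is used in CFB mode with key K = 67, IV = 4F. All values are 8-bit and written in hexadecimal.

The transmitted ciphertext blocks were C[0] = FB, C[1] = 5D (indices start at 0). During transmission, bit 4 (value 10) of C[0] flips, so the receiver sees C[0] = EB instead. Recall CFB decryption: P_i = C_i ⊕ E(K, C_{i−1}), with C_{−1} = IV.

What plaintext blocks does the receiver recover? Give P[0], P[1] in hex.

Only C[0] changed, to EB. In CFB, a change in C_i flips the same bit in P_i and garbles P_{i+1}. Decrypting the received ciphertext:
P[0]: E(K, 4F) = B6; EB ⊕ B6 = 5D.
P[1]: E(K, EB) = 52; 5D ⊕ 52 = 0F.
Blocks that differ from the original plaintext: P[0], P[1].

P[0] = 5D, P[1] = 0F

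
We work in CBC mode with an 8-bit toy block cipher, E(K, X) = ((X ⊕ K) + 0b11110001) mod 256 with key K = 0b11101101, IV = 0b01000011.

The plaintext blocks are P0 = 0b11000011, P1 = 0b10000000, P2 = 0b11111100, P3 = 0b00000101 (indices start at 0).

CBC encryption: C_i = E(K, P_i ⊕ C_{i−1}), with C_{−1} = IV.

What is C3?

C0: P0 ⊕ 0b01000011 = 0b10000000; E(K, 0b10000000) = 0b01011110.
C1: P1 ⊕ 0b01011110 = 0b11011110; E(K, 0b11011110) = 0b00100100.
C2: P2 ⊕ 0b00100100 = 0b11011000; E(K, 0b11011000) = 0b00100110.
C3: P3 ⊕ 0b00100110 = 0b00100011; E(K, 0b00100011) = 0b10111111.

C3 = 0b10111111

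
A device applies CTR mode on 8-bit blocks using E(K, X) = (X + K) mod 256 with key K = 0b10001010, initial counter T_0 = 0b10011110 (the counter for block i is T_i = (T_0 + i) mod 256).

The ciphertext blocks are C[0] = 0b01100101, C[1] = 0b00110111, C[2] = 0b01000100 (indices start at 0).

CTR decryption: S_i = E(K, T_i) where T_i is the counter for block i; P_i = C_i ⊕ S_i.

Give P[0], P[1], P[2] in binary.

P[0] = 0b01001101, P[1] = 0b00011110, P[2] = 0b01101110

P[0]: T = 0b10011110, S = E(K, T) = 0b00101000; 0b01100101 ⊕ 0b00101000 = 0b01001101.
P[1]: T = 0b10011111, S = E(K, T) = 0b00101001; 0b00110111 ⊕ 0b00101001 = 0b00011110.
P[2]: T = 0b10100000, S = E(K, T) = 0b00101010; 0b01000100 ⊕ 0b00101010 = 0b01101110.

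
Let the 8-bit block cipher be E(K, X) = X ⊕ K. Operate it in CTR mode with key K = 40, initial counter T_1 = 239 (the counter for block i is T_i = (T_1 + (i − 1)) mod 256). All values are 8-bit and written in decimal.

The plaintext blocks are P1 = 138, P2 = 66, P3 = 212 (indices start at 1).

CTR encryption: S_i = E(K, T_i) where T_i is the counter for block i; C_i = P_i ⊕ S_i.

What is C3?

C1: T = 239, S = E(K, T) = 199; 138 ⊕ 199 = 77.
C2: T = 240, S = E(K, T) = 216; 66 ⊕ 216 = 154.
C3: T = 241, S = E(K, T) = 217; 212 ⊕ 217 = 13.

C3 = 13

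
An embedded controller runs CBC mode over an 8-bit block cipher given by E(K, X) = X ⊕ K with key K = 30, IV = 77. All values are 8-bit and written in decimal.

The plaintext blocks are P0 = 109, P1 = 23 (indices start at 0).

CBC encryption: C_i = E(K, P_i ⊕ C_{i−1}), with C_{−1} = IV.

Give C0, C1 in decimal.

C0: P0 ⊕ 77 = 32; E(K, 32) = 62.
C1: P1 ⊕ 62 = 41; E(K, 41) = 55.

C0 = 62, C1 = 55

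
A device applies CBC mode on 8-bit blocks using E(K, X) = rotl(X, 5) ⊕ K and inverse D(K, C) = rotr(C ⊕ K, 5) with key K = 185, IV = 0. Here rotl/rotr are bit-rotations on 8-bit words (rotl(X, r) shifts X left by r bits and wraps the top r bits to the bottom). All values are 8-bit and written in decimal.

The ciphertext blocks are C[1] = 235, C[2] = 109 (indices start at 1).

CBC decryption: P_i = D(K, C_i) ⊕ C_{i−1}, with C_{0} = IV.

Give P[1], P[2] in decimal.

P[1]: D(K, 235) = 146; 146 ⊕ 0 = 146.
P[2]: D(K, 109) = 166; 166 ⊕ 235 = 77.

P[1] = 146, P[2] = 77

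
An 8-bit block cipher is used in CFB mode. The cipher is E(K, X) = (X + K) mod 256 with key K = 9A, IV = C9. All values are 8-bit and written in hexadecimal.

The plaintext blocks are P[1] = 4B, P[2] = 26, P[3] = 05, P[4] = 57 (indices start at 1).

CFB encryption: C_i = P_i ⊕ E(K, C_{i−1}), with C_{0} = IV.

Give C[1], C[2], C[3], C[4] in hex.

C[1]: E(K, C9) = 63; 4B ⊕ 63 = 28.
C[2]: E(K, 28) = C2; 26 ⊕ C2 = E4.
C[3]: E(K, E4) = 7E; 05 ⊕ 7E = 7B.
C[4]: E(K, 7B) = 15; 57 ⊕ 15 = 42.

C[1] = 28, C[2] = E4, C[3] = 7B, C[4] = 42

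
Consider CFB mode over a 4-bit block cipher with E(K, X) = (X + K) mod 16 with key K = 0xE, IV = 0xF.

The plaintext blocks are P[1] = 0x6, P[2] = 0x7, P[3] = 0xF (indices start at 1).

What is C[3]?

CFB encryption: C_i = P_i ⊕ E(K, C_{i−1}), with C_{0} = IV.
C[1]: E(K, 0xF) = 0xD; 0x6 ⊕ 0xD = 0xB.
C[2]: E(K, 0xB) = 0x9; 0x7 ⊕ 0x9 = 0xE.
C[3]: E(K, 0xE) = 0xC; 0xF ⊕ 0xC = 0x3.

C[3] = 0x3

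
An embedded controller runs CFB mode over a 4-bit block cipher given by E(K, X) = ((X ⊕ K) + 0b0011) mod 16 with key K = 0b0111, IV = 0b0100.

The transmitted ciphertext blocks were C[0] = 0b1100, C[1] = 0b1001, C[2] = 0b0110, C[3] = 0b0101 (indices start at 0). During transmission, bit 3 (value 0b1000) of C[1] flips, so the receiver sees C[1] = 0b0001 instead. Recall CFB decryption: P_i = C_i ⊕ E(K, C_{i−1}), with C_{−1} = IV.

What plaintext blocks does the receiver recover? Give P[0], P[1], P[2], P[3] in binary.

P[0] = 0b1010, P[1] = 0b1111, P[2] = 0b1111, P[3] = 0b0001

Only C[1] changed, to 0b0001. In CFB, a change in C_i flips the same bit in P_i and garbles P_{i+1}. Decrypting the received ciphertext:
P[0]: E(K, 0b0100) = 0b0110; 0b1100 ⊕ 0b0110 = 0b1010.
P[1]: E(K, 0b1100) = 0b1110; 0b0001 ⊕ 0b1110 = 0b1111.
P[2]: E(K, 0b0001) = 0b1001; 0b0110 ⊕ 0b1001 = 0b1111.
P[3]: E(K, 0b0110) = 0b0100; 0b0101 ⊕ 0b0100 = 0b0001.
Blocks that differ from the original plaintext: P[1], P[2].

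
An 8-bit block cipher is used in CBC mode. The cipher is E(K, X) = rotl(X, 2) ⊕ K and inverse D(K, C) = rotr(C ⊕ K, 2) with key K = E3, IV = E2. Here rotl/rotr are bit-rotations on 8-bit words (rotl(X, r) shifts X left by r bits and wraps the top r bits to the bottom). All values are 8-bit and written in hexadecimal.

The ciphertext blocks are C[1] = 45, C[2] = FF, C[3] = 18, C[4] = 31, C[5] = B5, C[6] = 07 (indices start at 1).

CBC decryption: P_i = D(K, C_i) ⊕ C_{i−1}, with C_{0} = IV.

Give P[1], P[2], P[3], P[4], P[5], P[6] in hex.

P[1]: D(K, 45) = A9; A9 ⊕ E2 = 4B.
P[2]: D(K, FF) = 07; 07 ⊕ 45 = 42.
P[3]: D(K, 18) = FE; FE ⊕ FF = 01.
P[4]: D(K, 31) = B4; B4 ⊕ 18 = AC.
P[5]: D(K, B5) = 95; 95 ⊕ 31 = A4.
P[6]: D(K, 07) = 39; 39 ⊕ B5 = 8C.

P[1] = 4B, P[2] = 42, P[3] = 01, P[4] = AC, P[5] = A4, P[6] = 8C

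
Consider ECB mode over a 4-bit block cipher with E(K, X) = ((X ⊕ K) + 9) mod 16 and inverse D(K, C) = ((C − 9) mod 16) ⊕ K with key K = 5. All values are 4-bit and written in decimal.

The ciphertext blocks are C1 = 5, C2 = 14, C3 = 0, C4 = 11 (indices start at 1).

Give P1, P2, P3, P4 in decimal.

P1 = 9, P2 = 0, P3 = 2, P4 = 7

ECB decryption: P_i = D(K, C_i).
P1: D(K, 5) = 9.
P2: D(K, 14) = 0.
P3: D(K, 0) = 2.
P4: D(K, 11) = 7.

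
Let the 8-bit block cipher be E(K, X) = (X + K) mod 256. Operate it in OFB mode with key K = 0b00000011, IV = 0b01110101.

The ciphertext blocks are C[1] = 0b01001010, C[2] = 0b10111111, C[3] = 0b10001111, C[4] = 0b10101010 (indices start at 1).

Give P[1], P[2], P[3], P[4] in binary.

P[1] = 0b00110010, P[2] = 0b11000100, P[3] = 0b11110001, P[4] = 0b00101011

OFB decryption: S_i = E(K, S_{i−1}) with S_{0} = IV; P_i = C_i ⊕ S_i.
P[1]: S = E(K, 0b01110101) = 0b01111000; 0b01001010 ⊕ 0b01111000 = 0b00110010.
P[2]: S = E(K, 0b01111000) = 0b01111011; 0b10111111 ⊕ 0b01111011 = 0b11000100.
P[3]: S = E(K, 0b01111011) = 0b01111110; 0b10001111 ⊕ 0b01111110 = 0b11110001.
P[4]: S = E(K, 0b01111110) = 0b10000001; 0b10101010 ⊕ 0b10000001 = 0b00101011.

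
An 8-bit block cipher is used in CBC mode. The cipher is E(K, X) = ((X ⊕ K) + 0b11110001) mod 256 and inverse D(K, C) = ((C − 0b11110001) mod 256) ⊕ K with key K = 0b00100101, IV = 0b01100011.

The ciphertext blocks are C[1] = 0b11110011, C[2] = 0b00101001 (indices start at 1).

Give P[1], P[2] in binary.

P[1] = 0b01000100, P[2] = 0b11101110

CBC decryption: P_i = D(K, C_i) ⊕ C_{i−1}, with C_{0} = IV.
P[1]: D(K, 0b11110011) = 0b00100111; 0b00100111 ⊕ 0b01100011 = 0b01000100.
P[2]: D(K, 0b00101001) = 0b00011101; 0b00011101 ⊕ 0b11110011 = 0b11101110.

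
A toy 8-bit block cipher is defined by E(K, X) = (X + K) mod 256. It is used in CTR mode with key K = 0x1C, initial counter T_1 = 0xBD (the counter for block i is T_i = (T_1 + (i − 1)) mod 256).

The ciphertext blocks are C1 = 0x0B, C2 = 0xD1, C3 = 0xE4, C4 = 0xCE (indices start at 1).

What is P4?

P4 = 0x12

CTR decryption: S_i = E(K, T_i) where T_i is the counter for block i; P_i = C_i ⊕ S_i.
P4: T = 0xC0, S = E(K, T) = 0xDC; 0xCE ⊕ 0xDC = 0x12.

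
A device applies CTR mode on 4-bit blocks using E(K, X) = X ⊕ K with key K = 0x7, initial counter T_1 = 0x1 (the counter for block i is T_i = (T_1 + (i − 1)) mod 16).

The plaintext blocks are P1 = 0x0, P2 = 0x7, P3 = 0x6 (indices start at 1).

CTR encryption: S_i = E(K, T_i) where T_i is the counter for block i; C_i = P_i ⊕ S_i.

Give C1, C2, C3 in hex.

C1: T = 0x1, S = E(K, T) = 0x6; 0x0 ⊕ 0x6 = 0x6.
C2: T = 0x2, S = E(K, T) = 0x5; 0x7 ⊕ 0x5 = 0x2.
C3: T = 0x3, S = E(K, T) = 0x4; 0x6 ⊕ 0x4 = 0x2.

C1 = 0x6, C2 = 0x2, C3 = 0x2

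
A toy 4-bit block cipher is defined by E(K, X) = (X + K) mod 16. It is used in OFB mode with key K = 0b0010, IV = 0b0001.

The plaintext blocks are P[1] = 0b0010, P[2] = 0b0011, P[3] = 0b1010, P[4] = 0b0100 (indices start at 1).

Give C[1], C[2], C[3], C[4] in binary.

OFB encryption: S_i = E(K, S_{i−1}) with S_{0} = IV; C_i = P_i ⊕ S_i.
C[1]: S = E(K, 0b0001) = 0b0011; 0b0010 ⊕ 0b0011 = 0b0001.
C[2]: S = E(K, 0b0011) = 0b0101; 0b0011 ⊕ 0b0101 = 0b0110.
C[3]: S = E(K, 0b0101) = 0b0111; 0b1010 ⊕ 0b0111 = 0b1101.
C[4]: S = E(K, 0b0111) = 0b1001; 0b0100 ⊕ 0b1001 = 0b1101.

C[1] = 0b0001, C[2] = 0b0110, C[3] = 0b1101, C[4] = 0b1101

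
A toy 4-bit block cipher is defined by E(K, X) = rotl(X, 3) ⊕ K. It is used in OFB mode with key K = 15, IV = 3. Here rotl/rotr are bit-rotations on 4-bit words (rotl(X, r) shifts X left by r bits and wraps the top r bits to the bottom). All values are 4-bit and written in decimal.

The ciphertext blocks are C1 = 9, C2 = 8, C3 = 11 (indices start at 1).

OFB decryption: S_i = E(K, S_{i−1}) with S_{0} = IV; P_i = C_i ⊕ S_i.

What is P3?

P1: S = E(K, 3) = 6; 9 ⊕ 6 = 15.
P2: S = E(K, 6) = 12; 8 ⊕ 12 = 4.
P3: S = E(K, 12) = 9; 11 ⊕ 9 = 2.

P3 = 2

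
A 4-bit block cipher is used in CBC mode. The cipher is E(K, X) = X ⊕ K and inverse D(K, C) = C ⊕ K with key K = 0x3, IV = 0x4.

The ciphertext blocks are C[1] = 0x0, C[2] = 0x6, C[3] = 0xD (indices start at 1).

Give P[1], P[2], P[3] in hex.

CBC decryption: P_i = D(K, C_i) ⊕ C_{i−1}, with C_{0} = IV.
P[1]: D(K, 0x0) = 0x3; 0x3 ⊕ 0x4 = 0x7.
P[2]: D(K, 0x6) = 0x5; 0x5 ⊕ 0x0 = 0x5.
P[3]: D(K, 0xD) = 0xE; 0xE ⊕ 0x6 = 0x8.

P[1] = 0x7, P[2] = 0x5, P[3] = 0x8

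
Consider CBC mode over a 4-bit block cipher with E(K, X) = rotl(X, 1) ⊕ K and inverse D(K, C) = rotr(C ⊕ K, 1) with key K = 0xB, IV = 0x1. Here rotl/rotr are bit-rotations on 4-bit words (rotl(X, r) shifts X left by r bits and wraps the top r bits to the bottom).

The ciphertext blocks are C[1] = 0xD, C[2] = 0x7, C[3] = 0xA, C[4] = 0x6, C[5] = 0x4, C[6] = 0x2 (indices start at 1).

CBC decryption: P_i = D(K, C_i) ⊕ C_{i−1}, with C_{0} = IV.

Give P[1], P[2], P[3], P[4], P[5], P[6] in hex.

P[1]: D(K, 0xD) = 0x3; 0x3 ⊕ 0x1 = 0x2.
P[2]: D(K, 0x7) = 0x6; 0x6 ⊕ 0xD = 0xB.
P[3]: D(K, 0xA) = 0x8; 0x8 ⊕ 0x7 = 0xF.
P[4]: D(K, 0x6) = 0xE; 0xE ⊕ 0xA = 0x4.
P[5]: D(K, 0x4) = 0xF; 0xF ⊕ 0x6 = 0x9.
P[6]: D(K, 0x2) = 0xC; 0xC ⊕ 0x4 = 0x8.

P[1] = 0x2, P[2] = 0xB, P[3] = 0xF, P[4] = 0x4, P[5] = 0x9, P[6] = 0x8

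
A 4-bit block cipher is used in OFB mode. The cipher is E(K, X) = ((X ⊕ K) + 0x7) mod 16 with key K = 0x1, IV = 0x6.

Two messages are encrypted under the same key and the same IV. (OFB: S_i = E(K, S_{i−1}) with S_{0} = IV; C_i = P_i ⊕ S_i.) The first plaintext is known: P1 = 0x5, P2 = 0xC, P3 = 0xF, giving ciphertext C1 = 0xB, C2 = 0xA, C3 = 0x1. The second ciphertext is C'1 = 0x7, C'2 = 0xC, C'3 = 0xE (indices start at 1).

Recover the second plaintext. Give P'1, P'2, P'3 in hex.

P'1 = 0x9, P'2 = 0xA, P'3 = 0x0

In OFB with a reused IV, both messages share the same keystream S_i, so C_i ⊕ C'_i = P_i ⊕ P'_i and thus P'_i = P_i ⊕ C_i ⊕ C'_i.
P'1: 0x5 ⊕ 0xB ⊕ 0x7 = 0x9.
P'2: 0xC ⊕ 0xA ⊕ 0xC = 0xA.
P'3: 0xF ⊕ 0x1 ⊕ 0xE = 0x0.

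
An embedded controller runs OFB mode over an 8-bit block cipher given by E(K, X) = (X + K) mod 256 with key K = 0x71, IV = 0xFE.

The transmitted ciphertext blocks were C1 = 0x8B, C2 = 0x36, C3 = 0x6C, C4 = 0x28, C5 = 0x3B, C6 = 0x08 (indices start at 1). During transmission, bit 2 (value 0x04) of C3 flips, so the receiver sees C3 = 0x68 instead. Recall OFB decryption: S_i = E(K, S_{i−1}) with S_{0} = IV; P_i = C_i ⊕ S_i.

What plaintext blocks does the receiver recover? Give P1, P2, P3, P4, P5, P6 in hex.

P1 = 0xE4, P2 = 0xD6, P3 = 0x39, P4 = 0xEA, P5 = 0x08, P6 = 0xAC

Only C3 changed, to 0x68. In OFB, a change in C_i flips the same bit in P_i only; the keystream is unaffected. Decrypting the received ciphertext:
P1: S = E(K, 0xFE) = 0x6F; 0x8B ⊕ 0x6F = 0xE4.
P2: S = E(K, 0x6F) = 0xE0; 0x36 ⊕ 0xE0 = 0xD6.
P3: S = E(K, 0xE0) = 0x51; 0x68 ⊕ 0x51 = 0x39.
P4: S = E(K, 0x51) = 0xC2; 0x28 ⊕ 0xC2 = 0xEA.
P5: S = E(K, 0xC2) = 0x33; 0x3B ⊕ 0x33 = 0x08.
P6: S = E(K, 0x33) = 0xA4; 0x08 ⊕ 0xA4 = 0xAC.
Blocks that differ from the original plaintext: P3.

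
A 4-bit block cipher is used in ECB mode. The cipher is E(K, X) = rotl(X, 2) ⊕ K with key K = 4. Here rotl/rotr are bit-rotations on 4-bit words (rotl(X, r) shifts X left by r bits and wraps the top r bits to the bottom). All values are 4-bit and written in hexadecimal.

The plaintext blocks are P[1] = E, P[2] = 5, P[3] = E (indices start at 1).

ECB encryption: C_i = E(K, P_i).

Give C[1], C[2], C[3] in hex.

C[1] = F, C[2] = 1, C[3] = F

C[1]: E(K, E) = F.
C[2]: E(K, 5) = 1.
C[3]: E(K, E) = F.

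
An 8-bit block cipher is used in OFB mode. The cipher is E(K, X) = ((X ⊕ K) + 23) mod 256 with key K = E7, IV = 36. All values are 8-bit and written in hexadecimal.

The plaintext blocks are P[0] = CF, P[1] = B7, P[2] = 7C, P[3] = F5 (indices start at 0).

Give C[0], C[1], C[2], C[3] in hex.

C[0] = 3B, C[1] = 81, C[2] = 88, C[3] = C3

OFB encryption: S_i = E(K, S_{i−1}) with S_{−1} = IV; C_i = P_i ⊕ S_i.
C[0]: S = E(K, 36) = F4; CF ⊕ F4 = 3B.
C[1]: S = E(K, F4) = 36; B7 ⊕ 36 = 81.
C[2]: S = E(K, 36) = F4; 7C ⊕ F4 = 88.
C[3]: S = E(K, F4) = 36; F5 ⊕ 36 = C3.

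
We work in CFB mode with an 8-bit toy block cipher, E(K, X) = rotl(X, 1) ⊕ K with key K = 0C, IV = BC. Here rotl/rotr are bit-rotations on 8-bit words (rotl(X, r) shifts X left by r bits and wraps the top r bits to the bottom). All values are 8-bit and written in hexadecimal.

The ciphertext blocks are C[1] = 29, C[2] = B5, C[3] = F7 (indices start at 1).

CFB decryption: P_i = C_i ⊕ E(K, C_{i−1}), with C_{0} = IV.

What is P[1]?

P[1] = 5C

P[1]: E(K, BC) = 75; 29 ⊕ 75 = 5C.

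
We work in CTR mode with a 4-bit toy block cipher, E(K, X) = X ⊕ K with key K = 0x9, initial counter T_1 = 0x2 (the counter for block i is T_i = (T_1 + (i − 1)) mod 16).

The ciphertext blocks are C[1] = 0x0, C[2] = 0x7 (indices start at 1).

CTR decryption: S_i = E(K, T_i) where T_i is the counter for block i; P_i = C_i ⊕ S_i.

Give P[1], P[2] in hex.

P[1]: T = 0x2, S = E(K, T) = 0xB; 0x0 ⊕ 0xB = 0xB.
P[2]: T = 0x3, S = E(K, T) = 0xA; 0x7 ⊕ 0xA = 0xD.

P[1] = 0xB, P[2] = 0xD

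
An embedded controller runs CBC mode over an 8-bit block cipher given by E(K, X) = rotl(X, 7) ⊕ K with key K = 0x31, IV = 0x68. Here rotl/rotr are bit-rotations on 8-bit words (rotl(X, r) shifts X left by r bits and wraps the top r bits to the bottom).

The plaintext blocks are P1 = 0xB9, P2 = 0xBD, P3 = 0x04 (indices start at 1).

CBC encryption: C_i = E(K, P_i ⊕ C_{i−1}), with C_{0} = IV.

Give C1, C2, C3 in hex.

C1: P1 ⊕ 0x68 = 0xD1; E(K, 0xD1) = 0xD9.
C2: P2 ⊕ 0xD9 = 0x64; E(K, 0x64) = 0x03.
C3: P3 ⊕ 0x03 = 0x07; E(K, 0x07) = 0xB2.

C1 = 0xD9, C2 = 0x03, C3 = 0xB2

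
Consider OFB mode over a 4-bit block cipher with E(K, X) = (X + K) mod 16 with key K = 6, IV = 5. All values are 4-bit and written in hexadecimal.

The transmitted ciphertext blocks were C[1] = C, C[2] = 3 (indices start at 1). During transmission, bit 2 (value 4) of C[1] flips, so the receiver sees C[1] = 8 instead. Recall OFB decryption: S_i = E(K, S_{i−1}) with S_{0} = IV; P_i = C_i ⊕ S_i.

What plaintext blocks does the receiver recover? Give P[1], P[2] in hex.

Only C[1] changed, to 8. In OFB, a change in C_i flips the same bit in P_i only; the keystream is unaffected. Decrypting the received ciphertext:
P[1]: S = E(K, 5) = B; 8 ⊕ B = 3.
P[2]: S = E(K, B) = 1; 3 ⊕ 1 = 2.
Blocks that differ from the original plaintext: P[1].

P[1] = 3, P[2] = 2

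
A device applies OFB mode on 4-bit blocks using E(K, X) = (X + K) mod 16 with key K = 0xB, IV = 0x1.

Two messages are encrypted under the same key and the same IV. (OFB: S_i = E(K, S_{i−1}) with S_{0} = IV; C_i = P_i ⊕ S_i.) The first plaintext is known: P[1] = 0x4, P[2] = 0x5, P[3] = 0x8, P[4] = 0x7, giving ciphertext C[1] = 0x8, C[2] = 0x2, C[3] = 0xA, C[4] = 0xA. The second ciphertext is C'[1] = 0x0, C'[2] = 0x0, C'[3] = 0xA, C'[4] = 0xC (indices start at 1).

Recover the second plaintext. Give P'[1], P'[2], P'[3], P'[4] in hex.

In OFB with a reused IV, both messages share the same keystream S_i, so C_i ⊕ C'_i = P_i ⊕ P'_i and thus P'_i = P_i ⊕ C_i ⊕ C'_i.
P'[1]: 0x4 ⊕ 0x8 ⊕ 0x0 = 0xC.
P'[2]: 0x5 ⊕ 0x2 ⊕ 0x0 = 0x7.
P'[3]: 0x8 ⊕ 0xA ⊕ 0xA = 0x8.
P'[4]: 0x7 ⊕ 0xA ⊕ 0xC = 0x1.

P'[1] = 0xC, P'[2] = 0x7, P'[3] = 0x8, P'[4] = 0x1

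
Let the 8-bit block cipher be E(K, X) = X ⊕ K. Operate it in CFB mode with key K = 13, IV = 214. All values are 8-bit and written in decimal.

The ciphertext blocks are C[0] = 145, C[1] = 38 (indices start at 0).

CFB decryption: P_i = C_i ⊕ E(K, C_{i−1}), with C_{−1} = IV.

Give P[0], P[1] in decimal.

P[0]: E(K, 214) = 219; 145 ⊕ 219 = 74.
P[1]: E(K, 145) = 156; 38 ⊕ 156 = 186.

P[0] = 74, P[1] = 186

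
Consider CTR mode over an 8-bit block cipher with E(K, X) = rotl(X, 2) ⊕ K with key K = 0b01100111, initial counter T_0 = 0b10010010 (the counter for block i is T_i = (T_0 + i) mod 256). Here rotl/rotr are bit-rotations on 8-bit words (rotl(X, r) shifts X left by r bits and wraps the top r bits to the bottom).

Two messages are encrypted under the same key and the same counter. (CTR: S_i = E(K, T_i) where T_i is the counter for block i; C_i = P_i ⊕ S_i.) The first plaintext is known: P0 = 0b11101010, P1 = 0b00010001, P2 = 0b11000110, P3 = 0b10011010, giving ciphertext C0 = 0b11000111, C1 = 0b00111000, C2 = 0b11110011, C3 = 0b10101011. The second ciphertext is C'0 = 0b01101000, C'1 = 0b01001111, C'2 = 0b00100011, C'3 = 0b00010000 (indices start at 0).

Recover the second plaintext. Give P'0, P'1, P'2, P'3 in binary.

P'0 = 0b01000101, P'1 = 0b01100110, P'2 = 0b00010110, P'3 = 0b00100001

In CTR with a reused counter, both messages share the same keystream S_i, so C_i ⊕ C'_i = P_i ⊕ P'_i and thus P'_i = P_i ⊕ C_i ⊕ C'_i.
P'0: 0b11101010 ⊕ 0b11000111 ⊕ 0b01101000 = 0b01000101.
P'1: 0b00010001 ⊕ 0b00111000 ⊕ 0b01001111 = 0b01100110.
P'2: 0b11000110 ⊕ 0b11110011 ⊕ 0b00100011 = 0b00010110.
P'3: 0b10011010 ⊕ 0b10101011 ⊕ 0b00010000 = 0b00100001.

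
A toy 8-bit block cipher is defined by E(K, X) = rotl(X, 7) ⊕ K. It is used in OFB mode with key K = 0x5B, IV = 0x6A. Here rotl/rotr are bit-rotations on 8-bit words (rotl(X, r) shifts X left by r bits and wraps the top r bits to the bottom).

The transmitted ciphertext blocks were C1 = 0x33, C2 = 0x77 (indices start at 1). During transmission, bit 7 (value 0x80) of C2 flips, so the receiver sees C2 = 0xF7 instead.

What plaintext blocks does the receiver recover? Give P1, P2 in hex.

OFB decryption: S_i = E(K, S_{i−1}) with S_{0} = IV; P_i = C_i ⊕ S_i.
Only C2 changed, to 0xF7. In OFB, a change in C_i flips the same bit in P_i only; the keystream is unaffected. Decrypting the received ciphertext:
P1: S = E(K, 0x6A) = 0x6E; 0x33 ⊕ 0x6E = 0x5D.
P2: S = E(K, 0x6E) = 0x6C; 0xF7 ⊕ 0x6C = 0x9B.
Blocks that differ from the original plaintext: P2.

P1 = 0x5D, P2 = 0x9B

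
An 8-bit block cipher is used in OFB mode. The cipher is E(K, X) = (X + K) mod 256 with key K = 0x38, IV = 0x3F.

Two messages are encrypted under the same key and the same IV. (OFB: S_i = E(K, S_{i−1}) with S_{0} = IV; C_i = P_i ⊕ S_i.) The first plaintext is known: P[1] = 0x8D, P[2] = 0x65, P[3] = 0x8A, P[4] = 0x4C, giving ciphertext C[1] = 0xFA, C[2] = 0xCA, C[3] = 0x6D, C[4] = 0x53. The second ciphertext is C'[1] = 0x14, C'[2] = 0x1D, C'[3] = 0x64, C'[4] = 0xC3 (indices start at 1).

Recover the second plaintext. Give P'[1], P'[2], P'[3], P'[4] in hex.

In OFB with a reused IV, both messages share the same keystream S_i, so C_i ⊕ C'_i = P_i ⊕ P'_i and thus P'_i = P_i ⊕ C_i ⊕ C'_i.
P'[1]: 0x8D ⊕ 0xFA ⊕ 0x14 = 0x63.
P'[2]: 0x65 ⊕ 0xCA ⊕ 0x1D = 0xB2.
P'[3]: 0x8A ⊕ 0x6D ⊕ 0x64 = 0x83.
P'[4]: 0x4C ⊕ 0x53 ⊕ 0xC3 = 0xDC.

P'[1] = 0x63, P'[2] = 0xB2, P'[3] = 0x83, P'[4] = 0xDC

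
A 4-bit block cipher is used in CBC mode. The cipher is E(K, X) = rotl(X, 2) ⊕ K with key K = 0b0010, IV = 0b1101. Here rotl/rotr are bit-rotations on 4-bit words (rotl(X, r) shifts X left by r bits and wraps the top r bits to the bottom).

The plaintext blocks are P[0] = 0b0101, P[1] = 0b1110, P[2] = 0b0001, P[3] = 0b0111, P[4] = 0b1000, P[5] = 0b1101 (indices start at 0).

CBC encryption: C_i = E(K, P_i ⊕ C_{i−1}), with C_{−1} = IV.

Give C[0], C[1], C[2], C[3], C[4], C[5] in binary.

C[0]: P[0] ⊕ 0b1101 = 0b1000; E(K, 0b1000) = 0b0000.
C[1]: P[1] ⊕ 0b0000 = 0b1110; E(K, 0b1110) = 0b1001.
C[2]: P[2] ⊕ 0b1001 = 0b1000; E(K, 0b1000) = 0b0000.
C[3]: P[3] ⊕ 0b0000 = 0b0111; E(K, 0b0111) = 0b1111.
C[4]: P[4] ⊕ 0b1111 = 0b0111; E(K, 0b0111) = 0b1111.
C[5]: P[5] ⊕ 0b1111 = 0b0010; E(K, 0b0010) = 0b1010.

C[0] = 0b0000, C[1] = 0b1001, C[2] = 0b0000, C[3] = 0b1111, C[4] = 0b1111, C[5] = 0b1010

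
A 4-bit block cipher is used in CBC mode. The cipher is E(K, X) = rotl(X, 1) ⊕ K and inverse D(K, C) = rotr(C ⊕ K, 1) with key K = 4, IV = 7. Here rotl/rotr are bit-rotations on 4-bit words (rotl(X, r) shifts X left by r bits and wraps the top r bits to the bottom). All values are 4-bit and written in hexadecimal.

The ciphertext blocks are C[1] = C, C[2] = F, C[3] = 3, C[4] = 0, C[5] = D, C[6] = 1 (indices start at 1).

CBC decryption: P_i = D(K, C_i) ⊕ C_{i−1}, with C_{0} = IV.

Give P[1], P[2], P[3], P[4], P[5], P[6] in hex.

P[1] = 3, P[2] = 1, P[3] = 4, P[4] = 1, P[5] = C, P[6] = 7

P[1]: D(K, C) = 4; 4 ⊕ 7 = 3.
P[2]: D(K, F) = D; D ⊕ C = 1.
P[3]: D(K, 3) = B; B ⊕ F = 4.
P[4]: D(K, 0) = 2; 2 ⊕ 3 = 1.
P[5]: D(K, D) = C; C ⊕ 0 = C.
P[6]: D(K, 1) = A; A ⊕ D = 7.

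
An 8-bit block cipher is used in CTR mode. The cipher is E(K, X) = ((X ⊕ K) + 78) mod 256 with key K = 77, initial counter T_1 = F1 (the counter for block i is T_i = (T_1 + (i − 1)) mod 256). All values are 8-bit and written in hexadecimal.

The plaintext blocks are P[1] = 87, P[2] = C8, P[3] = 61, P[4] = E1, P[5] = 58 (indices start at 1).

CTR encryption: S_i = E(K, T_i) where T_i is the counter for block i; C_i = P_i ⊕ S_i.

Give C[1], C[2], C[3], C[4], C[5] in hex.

C[1] = 79, C[2] = 35, C[3] = 9D, C[4] = 1A, C[5] = A2

C[1]: T = F1, S = E(K, T) = FE; 87 ⊕ FE = 79.
C[2]: T = F2, S = E(K, T) = FD; C8 ⊕ FD = 35.
C[3]: T = F3, S = E(K, T) = FC; 61 ⊕ FC = 9D.
C[4]: T = F4, S = E(K, T) = FB; E1 ⊕ FB = 1A.
C[5]: T = F5, S = E(K, T) = FA; 58 ⊕ FA = A2.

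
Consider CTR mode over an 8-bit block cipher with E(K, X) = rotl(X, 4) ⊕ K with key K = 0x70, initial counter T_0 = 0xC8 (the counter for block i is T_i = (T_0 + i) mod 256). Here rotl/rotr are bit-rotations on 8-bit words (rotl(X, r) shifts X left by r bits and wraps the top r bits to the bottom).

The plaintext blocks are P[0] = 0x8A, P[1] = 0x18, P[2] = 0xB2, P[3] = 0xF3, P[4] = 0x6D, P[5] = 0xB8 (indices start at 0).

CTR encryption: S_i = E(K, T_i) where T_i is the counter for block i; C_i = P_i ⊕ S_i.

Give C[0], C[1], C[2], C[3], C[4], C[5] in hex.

C[0]: T = 0xC8, S = E(K, T) = 0xFC; 0x8A ⊕ 0xFC = 0x76.
C[1]: T = 0xC9, S = E(K, T) = 0xEC; 0x18 ⊕ 0xEC = 0xF4.
C[2]: T = 0xCA, S = E(K, T) = 0xDC; 0xB2 ⊕ 0xDC = 0x6E.
C[3]: T = 0xCB, S = E(K, T) = 0xCC; 0xF3 ⊕ 0xCC = 0x3F.
C[4]: T = 0xCC, S = E(K, T) = 0xBC; 0x6D ⊕ 0xBC = 0xD1.
C[5]: T = 0xCD, S = E(K, T) = 0xAC; 0xB8 ⊕ 0xAC = 0x14.

C[0] = 0x76, C[1] = 0xF4, C[2] = 0x6E, C[3] = 0x3F, C[4] = 0xD1, C[5] = 0x14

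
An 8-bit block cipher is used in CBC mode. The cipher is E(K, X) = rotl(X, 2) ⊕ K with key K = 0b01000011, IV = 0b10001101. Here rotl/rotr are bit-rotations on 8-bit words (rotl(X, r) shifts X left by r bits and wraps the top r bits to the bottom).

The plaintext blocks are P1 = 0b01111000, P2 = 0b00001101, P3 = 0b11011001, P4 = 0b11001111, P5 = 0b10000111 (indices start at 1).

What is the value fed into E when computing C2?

CBC encryption: C_i = E(K, P_i ⊕ C_{i−1}), with C_{0} = IV.
C1: P1 ⊕ 0b10001101 = 0b11110101; E(K, 0b11110101) = 0b10010100.
C2: P2 ⊕ 0b10010100 = 0b10011001; E(K, 0b10011001) = 0b00100101.
So the input to E for block 2 is 0b10011001.

0b10011001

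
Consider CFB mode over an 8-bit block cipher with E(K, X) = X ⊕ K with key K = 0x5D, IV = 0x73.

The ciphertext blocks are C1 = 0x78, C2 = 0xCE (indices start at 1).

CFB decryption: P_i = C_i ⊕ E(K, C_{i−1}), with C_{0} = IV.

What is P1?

P1 = 0x56

P1: E(K, 0x73) = 0x2E; 0x78 ⊕ 0x2E = 0x56.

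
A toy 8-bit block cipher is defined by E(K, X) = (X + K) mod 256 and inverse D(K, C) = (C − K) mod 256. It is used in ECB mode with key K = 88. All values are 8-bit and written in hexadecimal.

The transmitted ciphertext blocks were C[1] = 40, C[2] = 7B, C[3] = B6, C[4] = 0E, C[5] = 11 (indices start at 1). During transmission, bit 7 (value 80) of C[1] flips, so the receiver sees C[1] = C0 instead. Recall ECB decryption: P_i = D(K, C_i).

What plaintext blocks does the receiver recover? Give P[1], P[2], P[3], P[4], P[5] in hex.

Only C[1] changed, to C0. In ECB, a change in C_i affects only P_i. Decrypting the received ciphertext:
P[1]: D(K, C0) = 38.
P[2]: D(K, 7B) = F3.
P[3]: D(K, B6) = 2E.
P[4]: D(K, 0E) = 86.
P[5]: D(K, 11) = 89.
Blocks that differ from the original plaintext: P[1].

P[1] = 38, P[2] = F3, P[3] = 2E, P[4] = 86, P[5] = 89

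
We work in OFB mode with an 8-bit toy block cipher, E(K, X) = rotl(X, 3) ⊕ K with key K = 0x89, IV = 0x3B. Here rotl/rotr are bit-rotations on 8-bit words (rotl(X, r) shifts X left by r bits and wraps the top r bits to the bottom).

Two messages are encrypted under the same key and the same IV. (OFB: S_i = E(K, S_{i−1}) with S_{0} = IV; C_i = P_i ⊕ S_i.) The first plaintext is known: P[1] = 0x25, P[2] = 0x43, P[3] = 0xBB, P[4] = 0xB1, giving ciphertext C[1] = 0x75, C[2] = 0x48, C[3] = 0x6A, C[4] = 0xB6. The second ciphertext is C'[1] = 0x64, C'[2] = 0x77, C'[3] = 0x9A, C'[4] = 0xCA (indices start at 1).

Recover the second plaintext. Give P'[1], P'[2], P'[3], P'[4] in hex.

P'[1] = 0x34, P'[2] = 0x7C, P'[3] = 0x4B, P'[4] = 0xCD

In OFB with a reused IV, both messages share the same keystream S_i, so C_i ⊕ C'_i = P_i ⊕ P'_i and thus P'_i = P_i ⊕ C_i ⊕ C'_i.
P'[1]: 0x25 ⊕ 0x75 ⊕ 0x64 = 0x34.
P'[2]: 0x43 ⊕ 0x48 ⊕ 0x77 = 0x7C.
P'[3]: 0xBB ⊕ 0x6A ⊕ 0x9A = 0x4B.
P'[4]: 0xB1 ⊕ 0xB6 ⊕ 0xCA = 0xCD.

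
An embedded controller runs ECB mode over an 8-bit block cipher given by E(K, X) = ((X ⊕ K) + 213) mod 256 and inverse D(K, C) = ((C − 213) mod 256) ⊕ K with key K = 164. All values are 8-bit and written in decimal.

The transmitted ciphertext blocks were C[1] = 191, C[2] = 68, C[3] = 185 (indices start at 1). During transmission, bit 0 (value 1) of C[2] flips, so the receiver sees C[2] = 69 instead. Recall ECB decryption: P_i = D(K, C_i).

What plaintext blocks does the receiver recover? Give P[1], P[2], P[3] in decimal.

P[1] = 78, P[2] = 212, P[3] = 64

Only C[2] changed, to 69. In ECB, a change in C_i affects only P_i. Decrypting the received ciphertext:
P[1]: D(K, 191) = 78.
P[2]: D(K, 69) = 212.
P[3]: D(K, 185) = 64.
Blocks that differ from the original plaintext: P[2].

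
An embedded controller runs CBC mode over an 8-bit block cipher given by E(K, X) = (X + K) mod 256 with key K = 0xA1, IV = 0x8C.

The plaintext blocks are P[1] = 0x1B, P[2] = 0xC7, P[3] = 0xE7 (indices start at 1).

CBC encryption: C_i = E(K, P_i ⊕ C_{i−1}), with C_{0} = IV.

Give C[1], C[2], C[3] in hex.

C[1]: P[1] ⊕ 0x8C = 0x97; E(K, 0x97) = 0x38.
C[2]: P[2] ⊕ 0x38 = 0xFF; E(K, 0xFF) = 0xA0.
C[3]: P[3] ⊕ 0xA0 = 0x47; E(K, 0x47) = 0xE8.

C[1] = 0x38, C[2] = 0xA0, C[3] = 0xE8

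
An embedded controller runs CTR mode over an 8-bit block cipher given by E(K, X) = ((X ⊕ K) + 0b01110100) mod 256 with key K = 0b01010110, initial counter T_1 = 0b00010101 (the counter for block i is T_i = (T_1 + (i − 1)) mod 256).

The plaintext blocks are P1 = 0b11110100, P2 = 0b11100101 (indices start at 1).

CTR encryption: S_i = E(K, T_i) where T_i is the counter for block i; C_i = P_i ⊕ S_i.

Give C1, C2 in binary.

C1: T = 0b00010101, S = E(K, T) = 0b10110111; 0b11110100 ⊕ 0b10110111 = 0b01000011.
C2: T = 0b00010110, S = E(K, T) = 0b10110100; 0b11100101 ⊕ 0b10110100 = 0b01010001.

C1 = 0b01000011, C2 = 0b01010001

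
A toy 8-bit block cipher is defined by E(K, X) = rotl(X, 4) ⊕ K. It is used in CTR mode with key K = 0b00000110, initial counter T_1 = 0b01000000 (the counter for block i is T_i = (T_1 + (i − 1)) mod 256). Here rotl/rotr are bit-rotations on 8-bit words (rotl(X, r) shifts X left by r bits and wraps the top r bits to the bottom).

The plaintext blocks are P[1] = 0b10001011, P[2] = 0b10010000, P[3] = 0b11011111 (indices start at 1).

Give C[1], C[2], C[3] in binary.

CTR encryption: S_i = E(K, T_i) where T_i is the counter for block i; C_i = P_i ⊕ S_i.
C[1]: T = 0b01000000, S = E(K, T) = 0b00000010; 0b10001011 ⊕ 0b00000010 = 0b10001001.
C[2]: T = 0b01000001, S = E(K, T) = 0b00010010; 0b10010000 ⊕ 0b00010010 = 0b10000010.
C[3]: T = 0b01000010, S = E(K, T) = 0b00100010; 0b11011111 ⊕ 0b00100010 = 0b11111101.

C[1] = 0b10001001, C[2] = 0b10000010, C[3] = 0b11111101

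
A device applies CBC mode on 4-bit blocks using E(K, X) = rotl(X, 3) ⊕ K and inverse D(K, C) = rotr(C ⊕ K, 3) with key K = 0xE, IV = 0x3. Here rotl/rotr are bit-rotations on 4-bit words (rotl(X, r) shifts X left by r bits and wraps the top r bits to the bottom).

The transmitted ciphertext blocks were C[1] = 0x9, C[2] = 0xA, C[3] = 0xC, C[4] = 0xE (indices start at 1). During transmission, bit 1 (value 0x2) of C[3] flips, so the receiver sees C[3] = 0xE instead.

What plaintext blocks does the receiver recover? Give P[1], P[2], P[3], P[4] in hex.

CBC decryption: P_i = D(K, C_i) ⊕ C_{i−1}, with C_{0} = IV.
Only C[3] changed, to 0xE. In CBC, a change in C_i garbles P_i and flips the same bit in P_{i+1}. Decrypting the received ciphertext:
P[1]: D(K, 0x9) = 0xE; 0xE ⊕ 0x3 = 0xD.
P[2]: D(K, 0xA) = 0x8; 0x8 ⊕ 0x9 = 0x1.
P[3]: D(K, 0xE) = 0x0; 0x0 ⊕ 0xA = 0xA.
P[4]: D(K, 0xE) = 0x0; 0x0 ⊕ 0xE = 0xE.
Blocks that differ from the original plaintext: P[3], P[4].

P[1] = 0xD, P[2] = 0x1, P[3] = 0xA, P[4] = 0xE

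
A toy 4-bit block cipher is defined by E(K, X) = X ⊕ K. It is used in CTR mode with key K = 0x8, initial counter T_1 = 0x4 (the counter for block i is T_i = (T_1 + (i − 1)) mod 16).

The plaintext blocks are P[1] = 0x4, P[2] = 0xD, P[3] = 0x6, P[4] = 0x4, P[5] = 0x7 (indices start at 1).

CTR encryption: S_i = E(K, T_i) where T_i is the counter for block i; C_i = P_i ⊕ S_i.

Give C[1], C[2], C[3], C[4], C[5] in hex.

C[1] = 0x8, C[2] = 0x0, C[3] = 0x8, C[4] = 0xB, C[5] = 0x7

C[1]: T = 0x4, S = E(K, T) = 0xC; 0x4 ⊕ 0xC = 0x8.
C[2]: T = 0x5, S = E(K, T) = 0xD; 0xD ⊕ 0xD = 0x0.
C[3]: T = 0x6, S = E(K, T) = 0xE; 0x6 ⊕ 0xE = 0x8.
C[4]: T = 0x7, S = E(K, T) = 0xF; 0x4 ⊕ 0xF = 0xB.
C[5]: T = 0x8, S = E(K, T) = 0x0; 0x7 ⊕ 0x0 = 0x7.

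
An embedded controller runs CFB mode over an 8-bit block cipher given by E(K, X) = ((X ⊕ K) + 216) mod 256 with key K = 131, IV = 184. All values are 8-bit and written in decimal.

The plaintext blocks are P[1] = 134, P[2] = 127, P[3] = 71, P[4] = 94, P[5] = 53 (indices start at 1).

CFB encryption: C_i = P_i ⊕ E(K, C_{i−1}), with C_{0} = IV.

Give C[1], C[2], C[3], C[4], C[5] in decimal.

C[1]: E(K, 184) = 19; 134 ⊕ 19 = 149.
C[2]: E(K, 149) = 238; 127 ⊕ 238 = 145.
C[3]: E(K, 145) = 234; 71 ⊕ 234 = 173.
C[4]: E(K, 173) = 6; 94 ⊕ 6 = 88.
C[5]: E(K, 88) = 179; 53 ⊕ 179 = 134.

C[1] = 149, C[2] = 145, C[3] = 173, C[4] = 88, C[5] = 134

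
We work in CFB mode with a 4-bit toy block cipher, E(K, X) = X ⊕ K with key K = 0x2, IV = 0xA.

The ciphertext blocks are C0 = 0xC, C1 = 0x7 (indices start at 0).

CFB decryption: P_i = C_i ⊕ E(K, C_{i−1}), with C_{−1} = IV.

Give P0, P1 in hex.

P0: E(K, 0xA) = 0x8; 0xC ⊕ 0x8 = 0x4.
P1: E(K, 0xC) = 0xE; 0x7 ⊕ 0xE = 0x9.

P0 = 0x4, P1 = 0x9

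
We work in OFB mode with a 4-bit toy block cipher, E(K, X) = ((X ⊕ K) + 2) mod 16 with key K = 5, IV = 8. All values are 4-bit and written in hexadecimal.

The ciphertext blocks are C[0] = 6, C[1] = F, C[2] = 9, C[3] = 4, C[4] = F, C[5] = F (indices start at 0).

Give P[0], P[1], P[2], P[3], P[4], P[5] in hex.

P[0] = 9, P[1] = 3, P[2] = 2, P[3] = 4, P[4] = 8, P[5] = B

OFB decryption: S_i = E(K, S_{i−1}) with S_{−1} = IV; P_i = C_i ⊕ S_i.
P[0]: S = E(K, 8) = F; 6 ⊕ F = 9.
P[1]: S = E(K, F) = C; F ⊕ C = 3.
P[2]: S = E(K, C) = B; 9 ⊕ B = 2.
P[3]: S = E(K, B) = 0; 4 ⊕ 0 = 4.
P[4]: S = E(K, 0) = 7; F ⊕ 7 = 8.
P[5]: S = E(K, 7) = 4; F ⊕ 4 = B.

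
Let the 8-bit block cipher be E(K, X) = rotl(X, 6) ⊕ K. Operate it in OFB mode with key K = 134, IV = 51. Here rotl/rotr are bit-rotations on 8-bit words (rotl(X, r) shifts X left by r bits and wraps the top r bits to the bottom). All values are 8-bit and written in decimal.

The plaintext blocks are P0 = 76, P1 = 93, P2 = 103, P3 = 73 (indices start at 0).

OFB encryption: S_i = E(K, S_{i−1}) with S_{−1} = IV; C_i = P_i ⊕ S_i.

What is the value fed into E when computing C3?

C0: S = E(K, 51) = 74; 76 ⊕ 74 = 6.
C1: S = E(K, 74) = 20; 93 ⊕ 20 = 73.
C2: S = E(K, 20) = 131; 103 ⊕ 131 = 228.
C3: S = E(K, 131) = 102; 73 ⊕ 102 = 47.
So the input to E for block 3 is 131.

131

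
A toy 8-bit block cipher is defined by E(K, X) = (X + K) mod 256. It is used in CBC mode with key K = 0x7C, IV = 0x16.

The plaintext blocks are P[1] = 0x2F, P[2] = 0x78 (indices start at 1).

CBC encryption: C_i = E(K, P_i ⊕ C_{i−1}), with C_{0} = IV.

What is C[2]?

C[2] = 0x49

C[1]: P[1] ⊕ 0x16 = 0x39; E(K, 0x39) = 0xB5.
C[2]: P[2] ⊕ 0xB5 = 0xCD; E(K, 0xCD) = 0x49.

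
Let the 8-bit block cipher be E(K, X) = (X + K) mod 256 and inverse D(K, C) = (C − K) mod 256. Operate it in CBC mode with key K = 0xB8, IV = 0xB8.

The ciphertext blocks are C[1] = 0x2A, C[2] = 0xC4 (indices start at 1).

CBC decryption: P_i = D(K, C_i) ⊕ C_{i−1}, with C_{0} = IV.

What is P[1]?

P[1]: D(K, 0x2A) = 0x72; 0x72 ⊕ 0xB8 = 0xCA.

P[1] = 0xCA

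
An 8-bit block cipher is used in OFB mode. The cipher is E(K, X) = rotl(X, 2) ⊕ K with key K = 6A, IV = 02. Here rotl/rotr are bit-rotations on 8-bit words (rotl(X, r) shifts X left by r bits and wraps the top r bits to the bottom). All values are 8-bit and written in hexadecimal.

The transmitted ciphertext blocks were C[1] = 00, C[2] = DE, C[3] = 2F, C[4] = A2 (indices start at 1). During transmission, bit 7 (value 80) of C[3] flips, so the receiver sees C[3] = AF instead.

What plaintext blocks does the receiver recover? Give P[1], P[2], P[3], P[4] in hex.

OFB decryption: S_i = E(K, S_{i−1}) with S_{0} = IV; P_i = C_i ⊕ S_i.
Only C[3] changed, to AF. In OFB, a change in C_i flips the same bit in P_i only; the keystream is unaffected. Decrypting the received ciphertext:
P[1]: S = E(K, 02) = 62; 00 ⊕ 62 = 62.
P[2]: S = E(K, 62) = E3; DE ⊕ E3 = 3D.
P[3]: S = E(K, E3) = E5; AF ⊕ E5 = 4A.
P[4]: S = E(K, E5) = FD; A2 ⊕ FD = 5F.
Blocks that differ from the original plaintext: P[3].

P[1] = 62, P[2] = 3D, P[3] = 4A, P[4] = 5F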